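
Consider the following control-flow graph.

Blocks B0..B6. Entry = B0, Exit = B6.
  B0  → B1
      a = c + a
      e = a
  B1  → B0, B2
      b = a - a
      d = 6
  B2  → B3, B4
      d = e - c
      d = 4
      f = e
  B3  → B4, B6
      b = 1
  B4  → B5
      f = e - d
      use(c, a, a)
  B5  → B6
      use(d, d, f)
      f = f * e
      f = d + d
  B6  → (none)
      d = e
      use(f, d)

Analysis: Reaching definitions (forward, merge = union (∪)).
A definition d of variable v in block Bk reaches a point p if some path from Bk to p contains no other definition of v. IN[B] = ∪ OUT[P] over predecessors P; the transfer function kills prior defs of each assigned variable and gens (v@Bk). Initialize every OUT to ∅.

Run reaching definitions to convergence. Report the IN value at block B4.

Answer: {a@B0, b@B1, b@B3, d@B2, e@B0, f@B2}

Trace:
Converged values:
  B0:  IN={a@B0, b@B1, d@B1, e@B0}  OUT={a@B0, b@B1, d@B1, e@B0}
  B1:  IN={a@B0, b@B1, d@B1, e@B0}  OUT={a@B0, b@B1, d@B1, e@B0}
  B2:  IN={a@B0, b@B1, d@B1, e@B0}  OUT={a@B0, b@B1, d@B2, e@B0, f@B2}
  B3:  IN={a@B0, b@B1, d@B2, e@B0, f@B2}  OUT={a@B0, b@B3, d@B2, e@B0, f@B2}
  B4:  IN={a@B0, b@B1, b@B3, d@B2, e@B0, f@B2}  OUT={a@B0, b@B1, b@B3, d@B2, e@B0, f@B4}
  B5:  IN={a@B0, b@B1, b@B3, d@B2, e@B0, f@B4}  OUT={a@B0, b@B1, b@B3, d@B2, e@B0, f@B5}
  B6:  IN={a@B0, b@B1, b@B3, d@B2, e@B0, f@B2, f@B5}  OUT={a@B0, b@B1, b@B3, d@B6, e@B0, f@B2, f@B5}

Merge at B4: IN[B4] = OUT[B2] ⊔ OUT[B3] = {a@B0, b@B1, b@B3, d@B2, e@B0, f@B2}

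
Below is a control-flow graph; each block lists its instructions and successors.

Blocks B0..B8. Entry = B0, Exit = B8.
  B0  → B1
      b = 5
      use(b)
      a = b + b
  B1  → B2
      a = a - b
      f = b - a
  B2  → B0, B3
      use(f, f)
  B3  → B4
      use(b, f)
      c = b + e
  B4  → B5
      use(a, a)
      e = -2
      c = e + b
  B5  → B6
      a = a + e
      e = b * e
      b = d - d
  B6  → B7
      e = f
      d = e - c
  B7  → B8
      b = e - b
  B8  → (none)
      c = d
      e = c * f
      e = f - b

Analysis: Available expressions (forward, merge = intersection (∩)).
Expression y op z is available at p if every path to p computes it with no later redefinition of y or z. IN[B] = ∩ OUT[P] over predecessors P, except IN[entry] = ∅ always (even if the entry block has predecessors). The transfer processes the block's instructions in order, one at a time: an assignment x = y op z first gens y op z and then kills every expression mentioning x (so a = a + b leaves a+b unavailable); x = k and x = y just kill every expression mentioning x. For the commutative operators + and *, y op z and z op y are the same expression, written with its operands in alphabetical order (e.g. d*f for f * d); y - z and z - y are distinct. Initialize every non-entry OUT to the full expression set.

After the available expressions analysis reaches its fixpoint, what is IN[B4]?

Fixpoint table:
  B0:   IN={}   OUT={b+b}
  B1:   IN={b+b}   OUT={b+b, b-a}
  B2:   IN={b+b, b-a}   OUT={b+b, b-a}
  B3:   IN={b+b, b-a}   OUT={b+b, b+e, b-a}
  B4:   IN={b+b, b+e, b-a}   OUT={b+b, b+e, b-a}
  B5:   IN={b+b, b+e, b-a}   OUT={d-d}
  B6:   IN={d-d}   OUT={e-c}
  B7:   IN={e-c}   OUT={e-c}
  B8:   IN={e-c}   OUT={c*f, f-b}

Merge at B4: IN[B4] = OUT[B3] = {b+b, b+e, b-a}

Answer: {b+b, b+e, b-a}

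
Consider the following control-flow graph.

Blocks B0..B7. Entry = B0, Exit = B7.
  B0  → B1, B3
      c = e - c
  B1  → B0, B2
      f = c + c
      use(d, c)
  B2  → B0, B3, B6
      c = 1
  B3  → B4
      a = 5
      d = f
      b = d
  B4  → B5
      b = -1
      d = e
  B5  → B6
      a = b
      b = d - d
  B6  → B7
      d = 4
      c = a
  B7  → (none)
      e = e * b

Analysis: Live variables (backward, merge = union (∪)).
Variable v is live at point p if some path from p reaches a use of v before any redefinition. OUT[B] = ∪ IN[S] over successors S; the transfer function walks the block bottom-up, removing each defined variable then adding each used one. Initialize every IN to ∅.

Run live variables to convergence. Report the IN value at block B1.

Per-block solution:
  B0:   IN={a, b, c, d, e, f}   OUT={a, b, c, d, e, f}
  B1:   IN={a, b, c, d, e}   OUT={a, b, c, d, e, f}
  B2:   IN={a, b, d, e, f}   OUT={a, b, c, d, e, f}
  B3:   IN={e, f}   OUT={e}
  B4:   IN={e}   OUT={b, d, e}
  B5:   IN={b, d, e}   OUT={a, b, e}
  B6:   IN={a, b, e}   OUT={b, e}
  B7:   IN={b, e}   OUT={}

Merge at B1: OUT[B1] = IN[B0] ⊔ IN[B2] = {a, b, c, d, e, f}
Applying B1's transfer function to that OUT value gives IN[B1] (row B1 above).

Answer: {a, b, c, d, e}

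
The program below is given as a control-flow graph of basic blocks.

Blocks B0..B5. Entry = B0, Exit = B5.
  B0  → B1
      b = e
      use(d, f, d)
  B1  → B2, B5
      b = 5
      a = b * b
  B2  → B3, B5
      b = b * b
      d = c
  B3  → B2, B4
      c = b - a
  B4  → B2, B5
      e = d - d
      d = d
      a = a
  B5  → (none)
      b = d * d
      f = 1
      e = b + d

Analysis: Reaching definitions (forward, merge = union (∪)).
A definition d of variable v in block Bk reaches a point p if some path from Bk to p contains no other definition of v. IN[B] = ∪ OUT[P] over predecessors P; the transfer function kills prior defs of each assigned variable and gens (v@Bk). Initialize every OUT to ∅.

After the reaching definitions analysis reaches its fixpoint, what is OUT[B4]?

Answer: {a@B4, b@B2, c@B3, d@B4, e@B4}

Trace:
Per-block solution:
  B0: | IN={} | OUT={b@B0}
  B1: | IN={b@B0} | OUT={a@B1, b@B1}
  B2: | IN={a@B1, a@B4, b@B1, b@B2, c@B3, d@B2, d@B4, e@B4} | OUT={a@B1, a@B4, b@B2, c@B3, d@B2, e@B4}
  B3: | IN={a@B1, a@B4, b@B2, c@B3, d@B2, e@B4} | OUT={a@B1, a@B4, b@B2, c@B3, d@B2, e@B4}
  B4: | IN={a@B1, a@B4, b@B2, c@B3, d@B2, e@B4} | OUT={a@B4, b@B2, c@B3, d@B4, e@B4}
  B5: | IN={a@B1, a@B4, b@B1, b@B2, c@B3, d@B2, d@B4, e@B4} | OUT={a@B1, a@B4, b@B5, c@B3, d@B2, d@B4, e@B5, f@B5}

Merge at B4: IN[B4] = OUT[B3] = {a@B1, a@B4, b@B2, c@B3, d@B2, e@B4}
Applying B4's transfer function to that IN value gives OUT[B4] (row B4 above).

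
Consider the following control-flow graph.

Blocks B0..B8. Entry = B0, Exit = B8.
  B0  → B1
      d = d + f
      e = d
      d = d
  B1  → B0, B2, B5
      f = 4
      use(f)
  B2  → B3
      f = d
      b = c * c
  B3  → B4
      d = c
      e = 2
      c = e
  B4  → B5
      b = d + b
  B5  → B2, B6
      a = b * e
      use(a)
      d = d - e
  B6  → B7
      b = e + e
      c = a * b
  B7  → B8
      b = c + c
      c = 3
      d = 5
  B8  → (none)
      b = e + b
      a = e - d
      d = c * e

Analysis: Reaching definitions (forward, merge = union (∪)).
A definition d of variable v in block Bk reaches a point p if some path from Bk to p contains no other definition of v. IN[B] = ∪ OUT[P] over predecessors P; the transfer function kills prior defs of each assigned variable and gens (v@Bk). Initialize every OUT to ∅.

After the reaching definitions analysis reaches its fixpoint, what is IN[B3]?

Fixpoint table:
  B0:  IN={d@B0, e@B0, f@B1}  OUT={d@B0, e@B0, f@B1}
  B1:  IN={d@B0, e@B0, f@B1}  OUT={d@B0, e@B0, f@B1}
  B2:  IN={a@B5, b@B4, c@B3, d@B0, d@B5, e@B0, e@B3, f@B1, f@B2}  OUT={a@B5, b@B2, c@B3, d@B0, d@B5, e@B0, e@B3, f@B2}
  B3:  IN={a@B5, b@B2, c@B3, d@B0, d@B5, e@B0, e@B3, f@B2}  OUT={a@B5, b@B2, c@B3, d@B3, e@B3, f@B2}
  B4:  IN={a@B5, b@B2, c@B3, d@B3, e@B3, f@B2}  OUT={a@B5, b@B4, c@B3, d@B3, e@B3, f@B2}
  B5:  IN={a@B5, b@B4, c@B3, d@B0, d@B3, e@B0, e@B3, f@B1, f@B2}  OUT={a@B5, b@B4, c@B3, d@B5, e@B0, e@B3, f@B1, f@B2}
  B6:  IN={a@B5, b@B4, c@B3, d@B5, e@B0, e@B3, f@B1, f@B2}  OUT={a@B5, b@B6, c@B6, d@B5, e@B0, e@B3, f@B1, f@B2}
  B7:  IN={a@B5, b@B6, c@B6, d@B5, e@B0, e@B3, f@B1, f@B2}  OUT={a@B5, b@B7, c@B7, d@B7, e@B0, e@B3, f@B1, f@B2}
  B8:  IN={a@B5, b@B7, c@B7, d@B7, e@B0, e@B3, f@B1, f@B2}  OUT={a@B8, b@B8, c@B7, d@B8, e@B0, e@B3, f@B1, f@B2}

Merge at B3: IN[B3] = OUT[B2] = {a@B5, b@B2, c@B3, d@B0, d@B5, e@B0, e@B3, f@B2}

Answer: {a@B5, b@B2, c@B3, d@B0, d@B5, e@B0, e@B3, f@B2}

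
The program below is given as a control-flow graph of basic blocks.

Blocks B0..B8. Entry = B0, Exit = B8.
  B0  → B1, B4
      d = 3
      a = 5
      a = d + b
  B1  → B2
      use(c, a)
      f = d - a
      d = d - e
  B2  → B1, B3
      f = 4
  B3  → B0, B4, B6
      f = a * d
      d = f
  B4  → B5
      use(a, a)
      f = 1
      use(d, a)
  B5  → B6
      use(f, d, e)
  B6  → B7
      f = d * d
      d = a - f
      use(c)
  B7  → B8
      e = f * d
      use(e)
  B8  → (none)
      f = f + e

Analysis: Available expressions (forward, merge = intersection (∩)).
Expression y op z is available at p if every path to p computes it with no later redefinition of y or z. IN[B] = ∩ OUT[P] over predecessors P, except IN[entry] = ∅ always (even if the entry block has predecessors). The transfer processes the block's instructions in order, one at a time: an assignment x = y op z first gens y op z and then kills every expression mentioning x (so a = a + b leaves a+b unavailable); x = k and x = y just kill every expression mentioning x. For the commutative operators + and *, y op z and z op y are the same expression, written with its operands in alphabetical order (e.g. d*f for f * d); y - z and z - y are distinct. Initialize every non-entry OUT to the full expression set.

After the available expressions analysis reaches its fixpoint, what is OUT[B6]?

Answer: {a-f}

Trace:
Fixpoint table:
  B0:  IN={}  OUT={b+d}
  B1:  IN={}  OUT={}
  B2:  IN={}  OUT={}
  B3:  IN={}  OUT={}
  B4:  IN={}  OUT={}
  B5:  IN={}  OUT={}
  B6:  IN={}  OUT={a-f}
  B7:  IN={a-f}  OUT={a-f, d*f}
  B8:  IN={a-f, d*f}  OUT={}

Merge at B6: IN[B6] = OUT[B3] ∩ OUT[B5] = {}
Applying B6's transfer function to that IN value gives OUT[B6] (row B6 above).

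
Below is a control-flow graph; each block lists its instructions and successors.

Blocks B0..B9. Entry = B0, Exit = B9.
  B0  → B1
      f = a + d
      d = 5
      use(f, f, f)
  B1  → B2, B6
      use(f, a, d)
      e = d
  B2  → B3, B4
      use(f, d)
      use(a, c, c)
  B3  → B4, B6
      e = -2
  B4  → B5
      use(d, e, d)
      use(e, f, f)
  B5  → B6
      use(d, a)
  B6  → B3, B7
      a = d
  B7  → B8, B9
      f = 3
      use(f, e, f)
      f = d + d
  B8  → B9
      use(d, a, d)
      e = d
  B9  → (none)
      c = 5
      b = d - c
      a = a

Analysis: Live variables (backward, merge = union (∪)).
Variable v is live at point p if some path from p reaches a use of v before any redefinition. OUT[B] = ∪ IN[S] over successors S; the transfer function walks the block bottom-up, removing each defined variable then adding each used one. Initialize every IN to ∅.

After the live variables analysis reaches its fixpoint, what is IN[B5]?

Converged values:
  B0: | IN={a, c, d} | OUT={a, c, d, f}
  B1: | IN={a, c, d, f} | OUT={a, c, d, e, f}
  B2: | IN={a, c, d, e, f} | OUT={a, d, e, f}
  B3: | IN={a, d, f} | OUT={a, d, e, f}
  B4: | IN={a, d, e, f} | OUT={a, d, e, f}
  B5: | IN={a, d, e, f} | OUT={d, e, f}
  B6: | IN={d, e, f} | OUT={a, d, e, f}
  B7: | IN={a, d, e} | OUT={a, d}
  B8: | IN={a, d} | OUT={a, d}
  B9: | IN={a, d} | OUT={}

Merge at B5: OUT[B5] = IN[B6] = {d, e, f}
Applying B5's transfer function to that OUT value gives IN[B5] (row B5 above).

Answer: {a, d, e, f}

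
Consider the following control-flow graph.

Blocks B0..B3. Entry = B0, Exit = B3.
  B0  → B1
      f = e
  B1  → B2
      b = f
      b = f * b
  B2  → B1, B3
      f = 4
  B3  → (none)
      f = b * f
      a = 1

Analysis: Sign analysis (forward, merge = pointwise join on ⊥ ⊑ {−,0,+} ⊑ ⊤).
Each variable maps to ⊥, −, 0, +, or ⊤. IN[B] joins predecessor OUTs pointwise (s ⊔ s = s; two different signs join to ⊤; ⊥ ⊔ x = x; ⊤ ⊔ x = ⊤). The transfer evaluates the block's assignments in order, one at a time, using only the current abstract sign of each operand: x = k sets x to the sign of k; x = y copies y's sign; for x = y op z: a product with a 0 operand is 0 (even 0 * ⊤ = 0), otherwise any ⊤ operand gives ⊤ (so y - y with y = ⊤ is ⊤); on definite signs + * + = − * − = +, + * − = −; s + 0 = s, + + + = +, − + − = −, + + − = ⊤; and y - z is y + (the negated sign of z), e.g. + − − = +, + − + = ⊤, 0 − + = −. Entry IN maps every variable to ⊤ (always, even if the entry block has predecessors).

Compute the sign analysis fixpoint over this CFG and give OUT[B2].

Answer: {a: ⊤, b: ⊤, c: ⊤, d: ⊤, e: ⊤, f: +}

Derivation:
Per-block solution:
  B0:  IN=(all ⊤)  OUT=(all ⊤)
  B1:  IN=(all ⊤)  OUT=(all ⊤)
  B2:  IN=(all ⊤)  OUT={f:+; rest ⊤}
  B3:  IN={f:+; rest ⊤}  OUT={a:+; rest ⊤}

Merge at B2: IN[B2] = OUT[B1] = {a: ⊤, b: ⊤, c: ⊤, d: ⊤, e: ⊤, f: ⊤}
Applying B2's transfer function to that IN value gives OUT[B2] (row B2 above).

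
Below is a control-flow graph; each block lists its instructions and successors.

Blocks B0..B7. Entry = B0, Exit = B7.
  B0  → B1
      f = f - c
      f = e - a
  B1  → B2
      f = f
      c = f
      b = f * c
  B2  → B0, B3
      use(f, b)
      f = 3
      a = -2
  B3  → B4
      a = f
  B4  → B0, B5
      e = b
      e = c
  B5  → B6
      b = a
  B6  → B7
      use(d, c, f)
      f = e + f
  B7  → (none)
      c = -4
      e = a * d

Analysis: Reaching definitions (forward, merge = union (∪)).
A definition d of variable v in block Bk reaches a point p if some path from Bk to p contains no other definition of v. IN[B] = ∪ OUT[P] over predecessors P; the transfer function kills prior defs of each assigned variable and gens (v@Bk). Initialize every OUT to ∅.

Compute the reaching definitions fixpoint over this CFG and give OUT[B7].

Answer: {a@B3, b@B5, c@B7, e@B7, f@B6}

Derivation:
Converged values:
  B0:   IN={a@B2, a@B3, b@B1, c@B1, e@B4, f@B2}   OUT={a@B2, a@B3, b@B1, c@B1, e@B4, f@B0}
  B1:   IN={a@B2, a@B3, b@B1, c@B1, e@B4, f@B0}   OUT={a@B2, a@B3, b@B1, c@B1, e@B4, f@B1}
  B2:   IN={a@B2, a@B3, b@B1, c@B1, e@B4, f@B1}   OUT={a@B2, b@B1, c@B1, e@B4, f@B2}
  B3:   IN={a@B2, b@B1, c@B1, e@B4, f@B2}   OUT={a@B3, b@B1, c@B1, e@B4, f@B2}
  B4:   IN={a@B3, b@B1, c@B1, e@B4, f@B2}   OUT={a@B3, b@B1, c@B1, e@B4, f@B2}
  B5:   IN={a@B3, b@B1, c@B1, e@B4, f@B2}   OUT={a@B3, b@B5, c@B1, e@B4, f@B2}
  B6:   IN={a@B3, b@B5, c@B1, e@B4, f@B2}   OUT={a@B3, b@B5, c@B1, e@B4, f@B6}
  B7:   IN={a@B3, b@B5, c@B1, e@B4, f@B6}   OUT={a@B3, b@B5, c@B7, e@B7, f@B6}

Merge at B7: IN[B7] = OUT[B6] = {a@B3, b@B5, c@B1, e@B4, f@B6}
Applying B7's transfer function to that IN value gives OUT[B7] (row B7 above).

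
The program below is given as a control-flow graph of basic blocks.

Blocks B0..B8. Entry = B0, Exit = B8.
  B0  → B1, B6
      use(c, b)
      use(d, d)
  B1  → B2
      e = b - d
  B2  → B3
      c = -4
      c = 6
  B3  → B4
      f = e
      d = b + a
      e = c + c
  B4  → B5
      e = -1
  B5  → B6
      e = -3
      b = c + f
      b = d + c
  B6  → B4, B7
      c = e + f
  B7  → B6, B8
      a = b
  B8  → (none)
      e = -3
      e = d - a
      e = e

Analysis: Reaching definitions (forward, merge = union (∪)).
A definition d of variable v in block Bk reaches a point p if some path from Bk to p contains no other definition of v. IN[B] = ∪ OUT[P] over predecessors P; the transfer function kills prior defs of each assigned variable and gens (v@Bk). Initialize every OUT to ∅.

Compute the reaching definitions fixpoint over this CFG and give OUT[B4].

Answer: {a@B7, b@B5, c@B2, c@B6, d@B3, e@B4, f@B3}

Trace:
Fixpoint table:
  B0:   IN={}   OUT={}
  B1:   IN={}   OUT={e@B1}
  B2:   IN={e@B1}   OUT={c@B2, e@B1}
  B3:   IN={c@B2, e@B1}   OUT={c@B2, d@B3, e@B3, f@B3}
  B4:   IN={a@B7, b@B5, c@B2, c@B6, d@B3, e@B3, e@B5, f@B3}   OUT={a@B7, b@B5, c@B2, c@B6, d@B3, e@B4, f@B3}
  B5:   IN={a@B7, b@B5, c@B2, c@B6, d@B3, e@B4, f@B3}   OUT={a@B7, b@B5, c@B2, c@B6, d@B3, e@B5, f@B3}
  B6:   IN={a@B7, b@B5, c@B2, c@B6, d@B3, e@B5, f@B3}   OUT={a@B7, b@B5, c@B6, d@B3, e@B5, f@B3}
  B7:   IN={a@B7, b@B5, c@B6, d@B3, e@B5, f@B3}   OUT={a@B7, b@B5, c@B6, d@B3, e@B5, f@B3}
  B8:   IN={a@B7, b@B5, c@B6, d@B3, e@B5, f@B3}   OUT={a@B7, b@B5, c@B6, d@B3, e@B8, f@B3}

Merge at B4: IN[B4] = OUT[B3] ⊔ OUT[B6] = {a@B7, b@B5, c@B2, c@B6, d@B3, e@B3, e@B5, f@B3}
Applying B4's transfer function to that IN value gives OUT[B4] (row B4 above).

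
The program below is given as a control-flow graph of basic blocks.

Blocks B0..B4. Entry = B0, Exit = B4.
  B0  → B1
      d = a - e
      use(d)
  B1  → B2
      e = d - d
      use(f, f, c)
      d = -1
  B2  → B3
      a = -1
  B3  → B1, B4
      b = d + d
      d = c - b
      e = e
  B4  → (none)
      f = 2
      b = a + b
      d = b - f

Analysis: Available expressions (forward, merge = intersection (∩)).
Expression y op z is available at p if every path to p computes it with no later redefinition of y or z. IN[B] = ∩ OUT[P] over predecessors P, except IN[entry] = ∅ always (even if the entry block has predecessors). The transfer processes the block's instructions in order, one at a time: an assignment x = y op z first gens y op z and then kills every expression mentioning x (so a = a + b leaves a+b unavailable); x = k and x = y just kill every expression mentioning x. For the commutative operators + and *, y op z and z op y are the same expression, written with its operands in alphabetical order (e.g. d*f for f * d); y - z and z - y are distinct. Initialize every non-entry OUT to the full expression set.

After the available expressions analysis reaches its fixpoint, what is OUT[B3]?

Fixpoint table:
  B0:   IN={}   OUT={a-e}
  B1:   IN={}   OUT={}
  B2:   IN={}   OUT={}
  B3:   IN={}   OUT={c-b}
  B4:   IN={c-b}   OUT={b-f}

Merge at B3: IN[B3] = OUT[B2] = {}
Applying B3's transfer function to that IN value gives OUT[B3] (row B3 above).

Answer: {c-b}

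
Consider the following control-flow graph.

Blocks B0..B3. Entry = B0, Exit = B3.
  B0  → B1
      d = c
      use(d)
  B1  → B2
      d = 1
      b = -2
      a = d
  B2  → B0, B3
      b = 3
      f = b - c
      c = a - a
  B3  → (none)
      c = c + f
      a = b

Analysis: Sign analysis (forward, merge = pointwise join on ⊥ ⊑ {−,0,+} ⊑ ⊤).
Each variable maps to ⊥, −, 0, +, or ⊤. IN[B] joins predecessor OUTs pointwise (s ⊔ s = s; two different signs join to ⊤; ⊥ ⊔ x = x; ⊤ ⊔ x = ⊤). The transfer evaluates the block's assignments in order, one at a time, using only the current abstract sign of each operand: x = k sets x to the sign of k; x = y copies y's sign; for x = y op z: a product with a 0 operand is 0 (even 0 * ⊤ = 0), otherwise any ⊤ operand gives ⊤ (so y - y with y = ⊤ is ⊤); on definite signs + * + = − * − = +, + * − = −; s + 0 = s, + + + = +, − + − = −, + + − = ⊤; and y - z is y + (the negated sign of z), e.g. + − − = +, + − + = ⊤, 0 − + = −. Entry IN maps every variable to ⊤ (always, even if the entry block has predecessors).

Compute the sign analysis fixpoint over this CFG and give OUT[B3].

Fixpoint table:
  B0:   IN=(all ⊤)   OUT=(all ⊤)
  B1:   IN=(all ⊤)   OUT={a:+, b:-, d:+; rest ⊤}
  B2:   IN={a:+, b:-, d:+; rest ⊤}   OUT={a:+, b:+, d:+; rest ⊤}
  B3:   IN={a:+, b:+, d:+; rest ⊤}   OUT={a:+, b:+, d:+; rest ⊤}

Merge at B3: IN[B3] = OUT[B2] = {a: +, b: +, c: ⊤, d: +, e: ⊤, f: ⊤}
Applying B3's transfer function to that IN value gives OUT[B3] (row B3 above).

Answer: {a: +, b: +, c: ⊤, d: +, e: ⊤, f: ⊤}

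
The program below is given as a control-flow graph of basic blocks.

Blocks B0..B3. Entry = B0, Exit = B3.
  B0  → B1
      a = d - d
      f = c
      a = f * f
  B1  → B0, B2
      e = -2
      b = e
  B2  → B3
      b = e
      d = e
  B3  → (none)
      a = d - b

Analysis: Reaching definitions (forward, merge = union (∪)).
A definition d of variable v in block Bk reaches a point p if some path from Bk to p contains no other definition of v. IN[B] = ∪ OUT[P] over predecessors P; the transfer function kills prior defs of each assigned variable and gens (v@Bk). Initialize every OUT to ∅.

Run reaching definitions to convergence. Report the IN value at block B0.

Per-block solution:
  B0:  IN={a@B0, b@B1, e@B1, f@B0}  OUT={a@B0, b@B1, e@B1, f@B0}
  B1:  IN={a@B0, b@B1, e@B1, f@B0}  OUT={a@B0, b@B1, e@B1, f@B0}
  B2:  IN={a@B0, b@B1, e@B1, f@B0}  OUT={a@B0, b@B2, d@B2, e@B1, f@B0}
  B3:  IN={a@B0, b@B2, d@B2, e@B1, f@B0}  OUT={a@B3, b@B2, d@B2, e@B1, f@B0}

Merge at B0 (entry node, so the boundary value {} is joined with the incoming edge(s)): IN[B0] = {} ⊔ OUT[B1] = {a@B0, b@B1, e@B1, f@B0}

Answer: {a@B0, b@B1, e@B1, f@B0}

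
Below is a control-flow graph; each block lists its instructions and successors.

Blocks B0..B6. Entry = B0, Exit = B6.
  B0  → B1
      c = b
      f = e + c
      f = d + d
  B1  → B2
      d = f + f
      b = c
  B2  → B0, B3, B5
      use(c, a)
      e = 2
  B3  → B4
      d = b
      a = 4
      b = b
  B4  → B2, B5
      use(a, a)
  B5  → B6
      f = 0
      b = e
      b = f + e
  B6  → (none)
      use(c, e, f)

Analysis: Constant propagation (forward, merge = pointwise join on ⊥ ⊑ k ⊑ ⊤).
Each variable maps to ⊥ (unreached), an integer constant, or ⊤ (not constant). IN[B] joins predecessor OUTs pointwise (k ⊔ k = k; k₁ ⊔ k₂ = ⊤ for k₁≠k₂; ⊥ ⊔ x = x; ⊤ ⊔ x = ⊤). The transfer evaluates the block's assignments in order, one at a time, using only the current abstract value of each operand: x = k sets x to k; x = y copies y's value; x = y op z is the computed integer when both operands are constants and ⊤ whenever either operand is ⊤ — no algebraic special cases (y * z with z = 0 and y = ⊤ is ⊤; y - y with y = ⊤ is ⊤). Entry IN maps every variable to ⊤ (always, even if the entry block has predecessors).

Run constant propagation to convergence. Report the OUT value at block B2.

Converged values:
  B0:   IN=(all ⊤)   OUT=(all ⊤)
  B1:   IN=(all ⊤)   OUT=(all ⊤)
  B2:   IN=(all ⊤)   OUT={e:2; rest ⊤}
  B3:   IN={e:2; rest ⊤}   OUT={a:4, e:2; rest ⊤}
  B4:   IN={a:4, e:2; rest ⊤}   OUT={a:4, e:2; rest ⊤}
  B5:   IN={e:2; rest ⊤}   OUT={b:2, e:2, f:0; rest ⊤}
  B6:   IN={b:2, e:2, f:0; rest ⊤}   OUT={b:2, e:2, f:0; rest ⊤}

Merge at B2: IN[B2] = OUT[B1] ⊔ OUT[B4] = {a: ⊤, b: ⊤, c: ⊤, d: ⊤, e: ⊤, f: ⊤}
Applying B2's transfer function to that IN value gives OUT[B2] (row B2 above).

Answer: {a: ⊤, b: ⊤, c: ⊤, d: ⊤, e: 2, f: ⊤}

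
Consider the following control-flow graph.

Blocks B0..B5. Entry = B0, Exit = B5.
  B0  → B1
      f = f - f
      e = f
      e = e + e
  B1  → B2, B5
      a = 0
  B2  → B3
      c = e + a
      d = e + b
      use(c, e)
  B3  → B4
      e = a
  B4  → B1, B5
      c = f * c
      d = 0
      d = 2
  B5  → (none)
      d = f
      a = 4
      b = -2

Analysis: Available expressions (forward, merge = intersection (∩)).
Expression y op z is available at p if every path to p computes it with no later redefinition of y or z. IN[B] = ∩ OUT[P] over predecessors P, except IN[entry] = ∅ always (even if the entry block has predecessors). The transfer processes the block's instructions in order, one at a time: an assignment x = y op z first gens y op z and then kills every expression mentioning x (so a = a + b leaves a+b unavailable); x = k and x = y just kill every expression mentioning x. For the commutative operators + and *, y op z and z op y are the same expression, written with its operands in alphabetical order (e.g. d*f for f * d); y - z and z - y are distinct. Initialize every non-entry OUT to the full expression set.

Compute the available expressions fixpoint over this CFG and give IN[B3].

Per-block solution:
  B0:   IN={}   OUT={}
  B1:   IN={}   OUT={}
  B2:   IN={}   OUT={a+e, b+e}
  B3:   IN={a+e, b+e}   OUT={}
  B4:   IN={}   OUT={}
  B5:   IN={}   OUT={}

Merge at B3: IN[B3] = OUT[B2] = {a+e, b+e}

Answer: {a+e, b+e}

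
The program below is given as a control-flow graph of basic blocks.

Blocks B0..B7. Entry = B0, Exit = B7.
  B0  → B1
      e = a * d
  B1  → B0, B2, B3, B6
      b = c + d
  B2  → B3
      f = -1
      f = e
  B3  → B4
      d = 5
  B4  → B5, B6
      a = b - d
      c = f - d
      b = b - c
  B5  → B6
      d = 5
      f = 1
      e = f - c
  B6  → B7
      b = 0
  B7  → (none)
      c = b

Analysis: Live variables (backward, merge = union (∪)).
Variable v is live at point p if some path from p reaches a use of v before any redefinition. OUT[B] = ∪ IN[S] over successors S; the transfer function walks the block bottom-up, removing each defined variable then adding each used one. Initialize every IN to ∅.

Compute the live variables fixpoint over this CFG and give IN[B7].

Converged values:
  B0: | IN={a, c, d, f} | OUT={a, c, d, e, f}
  B1: | IN={a, c, d, e, f} | OUT={a, b, c, d, e, f}
  B2: | IN={b, e} | OUT={b, f}
  B3: | IN={b, f} | OUT={b, d, f}
  B4: | IN={b, d, f} | OUT={c}
  B5: | IN={c} | OUT={}
  B6: | IN={} | OUT={b}
  B7: | IN={b} | OUT={}

B7 is the boundary node: OUT[B7] = {}
Applying B7's transfer function to that OUT value gives IN[B7] (row B7 above).

Answer: {b}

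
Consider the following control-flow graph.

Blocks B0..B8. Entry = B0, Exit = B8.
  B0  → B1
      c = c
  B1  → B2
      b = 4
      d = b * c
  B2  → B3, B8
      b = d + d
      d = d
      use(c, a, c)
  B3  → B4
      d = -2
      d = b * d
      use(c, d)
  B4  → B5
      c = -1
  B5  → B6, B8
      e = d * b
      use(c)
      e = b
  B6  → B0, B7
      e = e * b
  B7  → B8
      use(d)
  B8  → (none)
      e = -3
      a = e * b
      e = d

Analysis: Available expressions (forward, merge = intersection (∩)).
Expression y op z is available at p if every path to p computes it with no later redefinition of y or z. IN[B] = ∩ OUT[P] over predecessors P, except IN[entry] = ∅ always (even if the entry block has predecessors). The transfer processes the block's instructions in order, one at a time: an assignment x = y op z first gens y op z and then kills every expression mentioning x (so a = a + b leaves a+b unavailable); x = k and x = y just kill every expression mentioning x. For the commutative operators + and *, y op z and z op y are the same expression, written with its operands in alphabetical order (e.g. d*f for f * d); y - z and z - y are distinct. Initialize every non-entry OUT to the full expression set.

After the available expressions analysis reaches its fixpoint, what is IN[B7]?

Answer: {b*d}

Trace:
Per-block solution:
  B0: | IN={} | OUT={}
  B1: | IN={} | OUT={b*c}
  B2: | IN={b*c} | OUT={}
  B3: | IN={} | OUT={}
  B4: | IN={} | OUT={}
  B5: | IN={} | OUT={b*d}
  B6: | IN={b*d} | OUT={b*d}
  B7: | IN={b*d} | OUT={b*d}
  B8: | IN={} | OUT={}

Merge at B7: IN[B7] = OUT[B6] = {b*d}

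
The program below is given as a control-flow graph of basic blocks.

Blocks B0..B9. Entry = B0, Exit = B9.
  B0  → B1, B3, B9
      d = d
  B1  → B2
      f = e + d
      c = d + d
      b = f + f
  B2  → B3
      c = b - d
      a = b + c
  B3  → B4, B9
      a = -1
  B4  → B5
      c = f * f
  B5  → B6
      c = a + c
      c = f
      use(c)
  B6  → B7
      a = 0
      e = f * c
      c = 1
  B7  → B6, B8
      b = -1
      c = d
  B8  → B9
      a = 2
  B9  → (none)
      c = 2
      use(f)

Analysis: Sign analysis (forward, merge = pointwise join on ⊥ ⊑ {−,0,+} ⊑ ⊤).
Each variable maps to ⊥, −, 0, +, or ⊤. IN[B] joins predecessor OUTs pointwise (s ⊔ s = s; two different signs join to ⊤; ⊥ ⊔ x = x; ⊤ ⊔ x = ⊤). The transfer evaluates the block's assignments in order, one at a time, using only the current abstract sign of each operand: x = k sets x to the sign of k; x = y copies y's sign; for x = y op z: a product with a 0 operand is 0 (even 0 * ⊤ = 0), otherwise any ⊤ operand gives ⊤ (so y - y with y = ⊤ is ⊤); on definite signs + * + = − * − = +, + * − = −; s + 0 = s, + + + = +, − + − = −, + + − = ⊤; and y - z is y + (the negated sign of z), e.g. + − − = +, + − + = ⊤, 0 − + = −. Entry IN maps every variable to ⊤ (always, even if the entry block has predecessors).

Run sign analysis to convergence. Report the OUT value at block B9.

Converged values:
  B0:   IN=(all ⊤)   OUT=(all ⊤)
  B1:   IN=(all ⊤)   OUT=(all ⊤)
  B2:   IN=(all ⊤)   OUT=(all ⊤)
  B3:   IN=(all ⊤)   OUT={a:-; rest ⊤}
  B4:   IN={a:-; rest ⊤}   OUT={a:-; rest ⊤}
  B5:   IN={a:-; rest ⊤}   OUT={a:-; rest ⊤}
  B6:   IN=(all ⊤)   OUT={a:0, c:+; rest ⊤}
  B7:   IN={a:0, c:+; rest ⊤}   OUT={a:0, b:-; rest ⊤}
  B8:   IN={a:0, b:-; rest ⊤}   OUT={a:+, b:-; rest ⊤}
  B9:   IN=(all ⊤)   OUT={c:+; rest ⊤}

Merge at B9: IN[B9] = OUT[B0] ⊔ OUT[B3] ⊔ OUT[B8] = {a: ⊤, b: ⊤, c: ⊤, d: ⊤, e: ⊤, f: ⊤}
Applying B9's transfer function to that IN value gives OUT[B9] (row B9 above).

Answer: {a: ⊤, b: ⊤, c: +, d: ⊤, e: ⊤, f: ⊤}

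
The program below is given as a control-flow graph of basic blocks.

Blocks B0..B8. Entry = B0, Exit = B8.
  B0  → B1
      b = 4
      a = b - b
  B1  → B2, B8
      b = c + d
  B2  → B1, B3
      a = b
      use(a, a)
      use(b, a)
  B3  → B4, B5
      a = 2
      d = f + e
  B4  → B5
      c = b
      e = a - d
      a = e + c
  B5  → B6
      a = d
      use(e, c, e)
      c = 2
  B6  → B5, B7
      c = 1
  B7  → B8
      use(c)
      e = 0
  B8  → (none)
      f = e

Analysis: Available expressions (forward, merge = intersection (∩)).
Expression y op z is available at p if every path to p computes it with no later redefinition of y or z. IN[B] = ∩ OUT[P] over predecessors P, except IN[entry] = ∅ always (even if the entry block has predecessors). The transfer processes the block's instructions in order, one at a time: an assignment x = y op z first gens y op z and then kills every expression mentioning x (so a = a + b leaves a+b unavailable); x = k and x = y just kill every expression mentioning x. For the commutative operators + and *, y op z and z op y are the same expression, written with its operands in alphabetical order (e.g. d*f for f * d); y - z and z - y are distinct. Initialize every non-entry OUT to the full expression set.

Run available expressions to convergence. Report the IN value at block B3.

Per-block solution:
  B0:   IN={}   OUT={b-b}
  B1:   IN={}   OUT={c+d}
  B2:   IN={c+d}   OUT={c+d}
  B3:   IN={c+d}   OUT={e+f}
  B4:   IN={e+f}   OUT={c+e}
  B5:   IN={}   OUT={}
  B6:   IN={}   OUT={}
  B7:   IN={}   OUT={}
  B8:   IN={}   OUT={}

Merge at B3: IN[B3] = OUT[B2] = {c+d}

Answer: {c+d}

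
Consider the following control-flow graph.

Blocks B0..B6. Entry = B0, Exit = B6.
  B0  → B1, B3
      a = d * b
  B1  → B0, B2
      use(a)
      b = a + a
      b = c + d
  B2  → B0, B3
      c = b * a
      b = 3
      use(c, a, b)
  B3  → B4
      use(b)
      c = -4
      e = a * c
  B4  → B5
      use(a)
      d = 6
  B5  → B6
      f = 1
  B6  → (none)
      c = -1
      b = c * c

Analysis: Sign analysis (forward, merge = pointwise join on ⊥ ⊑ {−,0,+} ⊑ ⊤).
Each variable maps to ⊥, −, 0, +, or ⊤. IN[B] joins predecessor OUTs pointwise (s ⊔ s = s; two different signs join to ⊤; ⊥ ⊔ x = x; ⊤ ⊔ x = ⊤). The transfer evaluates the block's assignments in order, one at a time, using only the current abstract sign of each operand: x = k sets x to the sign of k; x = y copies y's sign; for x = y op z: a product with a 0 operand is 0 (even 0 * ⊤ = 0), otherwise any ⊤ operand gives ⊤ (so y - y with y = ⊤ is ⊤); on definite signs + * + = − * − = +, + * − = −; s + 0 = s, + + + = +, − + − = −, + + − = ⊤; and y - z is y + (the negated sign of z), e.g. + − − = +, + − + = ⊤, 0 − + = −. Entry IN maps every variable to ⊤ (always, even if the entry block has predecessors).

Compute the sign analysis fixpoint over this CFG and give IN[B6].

Answer: {a: ⊤, b: ⊤, c: -, d: +, e: ⊤, f: +}

Derivation:
Fixpoint table:
  B0: | IN=(all ⊤) | OUT=(all ⊤)
  B1: | IN=(all ⊤) | OUT=(all ⊤)
  B2: | IN=(all ⊤) | OUT={b:+; rest ⊤}
  B3: | IN=(all ⊤) | OUT={c:-; rest ⊤}
  B4: | IN={c:-; rest ⊤} | OUT={c:-, d:+; rest ⊤}
  B5: | IN={c:-, d:+; rest ⊤} | OUT={c:-, d:+, f:+; rest ⊤}
  B6: | IN={c:-, d:+, f:+; rest ⊤} | OUT={b:+, c:-, d:+, f:+; rest ⊤}

Merge at B6: IN[B6] = OUT[B5] = {a: ⊤, b: ⊤, c: -, d: +, e: ⊤, f: +}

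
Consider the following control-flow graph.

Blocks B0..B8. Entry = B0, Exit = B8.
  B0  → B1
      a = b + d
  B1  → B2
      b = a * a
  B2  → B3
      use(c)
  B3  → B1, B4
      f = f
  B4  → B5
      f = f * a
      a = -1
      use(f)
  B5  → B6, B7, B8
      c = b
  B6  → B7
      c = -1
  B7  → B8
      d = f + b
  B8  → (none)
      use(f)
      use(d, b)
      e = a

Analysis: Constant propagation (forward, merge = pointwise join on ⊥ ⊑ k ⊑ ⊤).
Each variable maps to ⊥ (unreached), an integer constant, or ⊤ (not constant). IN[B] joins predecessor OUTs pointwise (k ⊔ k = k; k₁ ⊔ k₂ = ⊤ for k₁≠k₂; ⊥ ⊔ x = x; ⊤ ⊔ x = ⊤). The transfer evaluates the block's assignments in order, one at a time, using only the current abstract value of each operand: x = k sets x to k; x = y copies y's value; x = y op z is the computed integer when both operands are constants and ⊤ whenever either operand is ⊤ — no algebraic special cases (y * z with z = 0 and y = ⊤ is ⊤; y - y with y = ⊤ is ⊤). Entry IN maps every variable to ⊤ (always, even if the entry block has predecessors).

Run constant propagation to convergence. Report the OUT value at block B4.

Answer: {a: -1, b: ⊤, c: ⊤, d: ⊤, e: ⊤, f: ⊤}

Trace:
Converged values:
  B0:   IN=(all ⊤)   OUT=(all ⊤)
  B1:   IN=(all ⊤)   OUT=(all ⊤)
  B2:   IN=(all ⊤)   OUT=(all ⊤)
  B3:   IN=(all ⊤)   OUT=(all ⊤)
  B4:   IN=(all ⊤)   OUT={a:-1; rest ⊤}
  B5:   IN={a:-1; rest ⊤}   OUT={a:-1; rest ⊤}
  B6:   IN={a:-1; rest ⊤}   OUT={a:-1, c:-1; rest ⊤}
  B7:   IN={a:-1; rest ⊤}   OUT={a:-1; rest ⊤}
  B8:   IN={a:-1; rest ⊤}   OUT={a:-1, e:-1; rest ⊤}

Merge at B4: IN[B4] = OUT[B3] = {a: ⊤, b: ⊤, c: ⊤, d: ⊤, e: ⊤, f: ⊤}
Applying B4's transfer function to that IN value gives OUT[B4] (row B4 above).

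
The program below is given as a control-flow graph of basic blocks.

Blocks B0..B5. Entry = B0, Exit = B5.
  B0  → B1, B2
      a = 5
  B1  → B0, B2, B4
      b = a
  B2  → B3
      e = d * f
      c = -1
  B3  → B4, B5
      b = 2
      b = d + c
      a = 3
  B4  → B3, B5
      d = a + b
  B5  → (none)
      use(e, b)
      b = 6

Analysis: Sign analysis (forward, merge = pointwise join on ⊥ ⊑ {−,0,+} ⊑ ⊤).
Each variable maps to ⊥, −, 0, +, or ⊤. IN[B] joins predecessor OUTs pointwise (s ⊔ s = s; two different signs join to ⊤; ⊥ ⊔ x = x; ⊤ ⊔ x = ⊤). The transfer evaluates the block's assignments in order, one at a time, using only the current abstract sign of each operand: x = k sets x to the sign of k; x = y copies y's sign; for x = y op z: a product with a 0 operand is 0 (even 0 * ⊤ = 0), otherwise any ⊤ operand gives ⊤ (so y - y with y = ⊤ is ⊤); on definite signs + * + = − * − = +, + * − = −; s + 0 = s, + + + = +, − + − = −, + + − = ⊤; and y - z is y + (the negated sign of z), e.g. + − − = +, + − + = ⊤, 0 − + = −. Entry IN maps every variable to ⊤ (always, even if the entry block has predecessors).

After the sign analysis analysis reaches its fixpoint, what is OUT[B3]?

Fixpoint table:
  B0: | IN=(all ⊤) | OUT={a:+; rest ⊤}
  B1: | IN={a:+; rest ⊤} | OUT={a:+, b:+; rest ⊤}
  B2: | IN={a:+; rest ⊤} | OUT={a:+, c:-; rest ⊤}
  B3: | IN={a:+; rest ⊤} | OUT={a:+; rest ⊤}
  B4: | IN={a:+; rest ⊤} | OUT={a:+; rest ⊤}
  B5: | IN={a:+; rest ⊤} | OUT={a:+, b:+; rest ⊤}

Merge at B3: IN[B3] = OUT[B2] ⊔ OUT[B4] = {a: +, b: ⊤, c: ⊤, d: ⊤, e: ⊤, f: ⊤}
Applying B3's transfer function to that IN value gives OUT[B3] (row B3 above).

Answer: {a: +, b: ⊤, c: ⊤, d: ⊤, e: ⊤, f: ⊤}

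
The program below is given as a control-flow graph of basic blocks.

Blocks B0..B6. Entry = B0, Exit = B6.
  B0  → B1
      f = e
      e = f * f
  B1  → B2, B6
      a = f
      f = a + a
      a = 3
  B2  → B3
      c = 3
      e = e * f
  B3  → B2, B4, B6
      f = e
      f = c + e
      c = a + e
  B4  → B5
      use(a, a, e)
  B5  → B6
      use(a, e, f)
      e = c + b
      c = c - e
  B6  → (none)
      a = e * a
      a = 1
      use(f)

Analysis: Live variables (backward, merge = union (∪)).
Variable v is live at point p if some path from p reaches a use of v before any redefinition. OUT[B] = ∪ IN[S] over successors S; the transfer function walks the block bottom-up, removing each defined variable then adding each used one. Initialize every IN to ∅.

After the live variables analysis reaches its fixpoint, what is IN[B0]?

Answer: {b, e}

Trace:
Per-block solution:
  B0:  IN={b, e}  OUT={b, e, f}
  B1:  IN={b, e, f}  OUT={a, b, e, f}
  B2:  IN={a, b, e, f}  OUT={a, b, c, e}
  B3:  IN={a, b, c, e}  OUT={a, b, c, e, f}
  B4:  IN={a, b, c, e, f}  OUT={a, b, c, e, f}
  B5:  IN={a, b, c, e, f}  OUT={a, e, f}
  B6:  IN={a, e, f}  OUT={}

Merge at B0: OUT[B0] = IN[B1] = {b, e, f}
Applying B0's transfer function to that OUT value gives IN[B0] (row B0 above).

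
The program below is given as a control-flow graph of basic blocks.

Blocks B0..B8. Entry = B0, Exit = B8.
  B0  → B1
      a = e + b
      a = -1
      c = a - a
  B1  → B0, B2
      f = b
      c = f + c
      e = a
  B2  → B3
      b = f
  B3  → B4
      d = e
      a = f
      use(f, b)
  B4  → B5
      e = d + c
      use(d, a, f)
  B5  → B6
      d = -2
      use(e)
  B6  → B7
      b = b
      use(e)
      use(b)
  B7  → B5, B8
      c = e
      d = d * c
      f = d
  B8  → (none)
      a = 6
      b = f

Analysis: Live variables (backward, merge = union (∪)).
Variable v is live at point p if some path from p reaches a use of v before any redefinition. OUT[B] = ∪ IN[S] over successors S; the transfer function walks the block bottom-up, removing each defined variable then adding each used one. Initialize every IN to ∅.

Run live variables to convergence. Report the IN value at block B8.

Answer: {f}

Trace:
Converged values:
  B0: | IN={b, e} | OUT={a, b, c}
  B1: | IN={a, b, c} | OUT={b, c, e, f}
  B2: | IN={c, e, f} | OUT={b, c, e, f}
  B3: | IN={b, c, e, f} | OUT={a, b, c, d, f}
  B4: | IN={a, b, c, d, f} | OUT={b, e}
  B5: | IN={b, e} | OUT={b, d, e}
  B6: | IN={b, d, e} | OUT={b, d, e}
  B7: | IN={b, d, e} | OUT={b, e, f}
  B8: | IN={f} | OUT={}

B8 is the boundary node: OUT[B8] = {}
Applying B8's transfer function to that OUT value gives IN[B8] (row B8 above).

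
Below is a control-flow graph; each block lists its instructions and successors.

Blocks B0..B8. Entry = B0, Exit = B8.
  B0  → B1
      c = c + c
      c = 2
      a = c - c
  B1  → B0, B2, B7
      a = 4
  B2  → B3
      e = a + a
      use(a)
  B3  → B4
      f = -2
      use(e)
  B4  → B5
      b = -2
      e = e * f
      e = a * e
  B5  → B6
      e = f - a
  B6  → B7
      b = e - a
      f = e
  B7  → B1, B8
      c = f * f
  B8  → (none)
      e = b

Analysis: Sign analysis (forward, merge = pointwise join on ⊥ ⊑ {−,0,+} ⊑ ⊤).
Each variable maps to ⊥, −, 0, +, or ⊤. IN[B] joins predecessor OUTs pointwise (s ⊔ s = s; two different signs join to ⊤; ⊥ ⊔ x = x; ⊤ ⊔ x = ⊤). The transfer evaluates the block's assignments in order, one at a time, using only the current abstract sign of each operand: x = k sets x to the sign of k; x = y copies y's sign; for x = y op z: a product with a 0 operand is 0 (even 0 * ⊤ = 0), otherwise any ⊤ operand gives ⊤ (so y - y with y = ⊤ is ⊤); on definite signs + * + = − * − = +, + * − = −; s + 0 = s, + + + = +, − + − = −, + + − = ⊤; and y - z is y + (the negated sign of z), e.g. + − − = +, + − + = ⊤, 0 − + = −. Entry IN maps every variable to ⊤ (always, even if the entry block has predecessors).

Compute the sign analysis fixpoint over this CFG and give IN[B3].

Answer: {a: +, b: ⊤, c: ⊤, d: ⊤, e: +, f: ⊤}

Working:
Per-block solution:
  B0:  IN=(all ⊤)  OUT={c:+; rest ⊤}
  B1:  IN=(all ⊤)  OUT={a:+; rest ⊤}
  B2:  IN={a:+; rest ⊤}  OUT={a:+, e:+; rest ⊤}
  B3:  IN={a:+, e:+; rest ⊤}  OUT={a:+, e:+, f:-; rest ⊤}
  B4:  IN={a:+, e:+, f:-; rest ⊤}  OUT={a:+, b:-, e:-, f:-; rest ⊤}
  B5:  IN={a:+, b:-, e:-, f:-; rest ⊤}  OUT={a:+, b:-, e:-, f:-; rest ⊤}
  B6:  IN={a:+, b:-, e:-, f:-; rest ⊤}  OUT={a:+, b:-, e:-, f:-; rest ⊤}
  B7:  IN={a:+; rest ⊤}  OUT={a:+; rest ⊤}
  B8:  IN={a:+; rest ⊤}  OUT={a:+; rest ⊤}

Merge at B3: IN[B3] = OUT[B2] = {a: +, b: ⊤, c: ⊤, d: ⊤, e: +, f: ⊤}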